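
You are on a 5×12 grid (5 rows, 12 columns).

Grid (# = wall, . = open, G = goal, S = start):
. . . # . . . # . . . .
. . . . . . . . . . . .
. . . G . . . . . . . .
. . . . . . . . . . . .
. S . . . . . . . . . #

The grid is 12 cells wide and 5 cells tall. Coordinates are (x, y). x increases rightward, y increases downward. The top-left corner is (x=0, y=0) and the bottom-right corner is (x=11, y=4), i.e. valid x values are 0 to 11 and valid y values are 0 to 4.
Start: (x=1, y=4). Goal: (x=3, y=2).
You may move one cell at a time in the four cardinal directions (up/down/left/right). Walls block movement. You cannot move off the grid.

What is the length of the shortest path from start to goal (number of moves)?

Answer: Shortest path length: 4

Derivation:
BFS from (x=1, y=4) until reaching (x=3, y=2):
  Distance 0: (x=1, y=4)
  Distance 1: (x=1, y=3), (x=0, y=4), (x=2, y=4)
  Distance 2: (x=1, y=2), (x=0, y=3), (x=2, y=3), (x=3, y=4)
  Distance 3: (x=1, y=1), (x=0, y=2), (x=2, y=2), (x=3, y=3), (x=4, y=4)
  Distance 4: (x=1, y=0), (x=0, y=1), (x=2, y=1), (x=3, y=2), (x=4, y=3), (x=5, y=4)  <- goal reached here
One shortest path (4 moves): (x=1, y=4) -> (x=2, y=4) -> (x=3, y=4) -> (x=3, y=3) -> (x=3, y=2)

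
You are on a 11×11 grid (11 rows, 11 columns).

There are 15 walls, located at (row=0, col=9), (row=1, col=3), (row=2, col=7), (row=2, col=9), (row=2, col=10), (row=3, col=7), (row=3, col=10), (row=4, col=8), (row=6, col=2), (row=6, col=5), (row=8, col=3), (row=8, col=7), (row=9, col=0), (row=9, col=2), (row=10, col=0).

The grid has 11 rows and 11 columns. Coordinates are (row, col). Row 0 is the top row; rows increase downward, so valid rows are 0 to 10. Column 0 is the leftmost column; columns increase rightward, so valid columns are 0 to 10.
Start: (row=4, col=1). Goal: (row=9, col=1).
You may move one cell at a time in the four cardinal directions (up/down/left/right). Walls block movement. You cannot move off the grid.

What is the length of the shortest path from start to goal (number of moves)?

BFS from (row=4, col=1) until reaching (row=9, col=1):
  Distance 0: (row=4, col=1)
  Distance 1: (row=3, col=1), (row=4, col=0), (row=4, col=2), (row=5, col=1)
  Distance 2: (row=2, col=1), (row=3, col=0), (row=3, col=2), (row=4, col=3), (row=5, col=0), (row=5, col=2), (row=6, col=1)
  Distance 3: (row=1, col=1), (row=2, col=0), (row=2, col=2), (row=3, col=3), (row=4, col=4), (row=5, col=3), (row=6, col=0), (row=7, col=1)
  Distance 4: (row=0, col=1), (row=1, col=0), (row=1, col=2), (row=2, col=3), (row=3, col=4), (row=4, col=5), (row=5, col=4), (row=6, col=3), (row=7, col=0), (row=7, col=2), (row=8, col=1)
  Distance 5: (row=0, col=0), (row=0, col=2), (row=2, col=4), (row=3, col=5), (row=4, col=6), (row=5, col=5), (row=6, col=4), (row=7, col=3), (row=8, col=0), (row=8, col=2), (row=9, col=1)  <- goal reached here
One shortest path (5 moves): (row=4, col=1) -> (row=5, col=1) -> (row=6, col=1) -> (row=7, col=1) -> (row=8, col=1) -> (row=9, col=1)

Answer: Shortest path length: 5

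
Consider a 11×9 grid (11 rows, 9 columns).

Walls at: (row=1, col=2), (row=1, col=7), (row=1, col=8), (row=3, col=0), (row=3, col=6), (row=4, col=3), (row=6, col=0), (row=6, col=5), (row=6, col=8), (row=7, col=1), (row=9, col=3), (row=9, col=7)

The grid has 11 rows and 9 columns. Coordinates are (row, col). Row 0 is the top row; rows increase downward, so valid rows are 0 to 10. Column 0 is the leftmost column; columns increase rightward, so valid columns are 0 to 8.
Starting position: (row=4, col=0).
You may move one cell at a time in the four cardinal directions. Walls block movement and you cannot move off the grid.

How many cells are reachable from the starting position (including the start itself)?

Answer: Reachable cells: 87

Derivation:
BFS flood-fill from (row=4, col=0):
  Distance 0: (row=4, col=0)
  Distance 1: (row=4, col=1), (row=5, col=0)
  Distance 2: (row=3, col=1), (row=4, col=2), (row=5, col=1)
  Distance 3: (row=2, col=1), (row=3, col=2), (row=5, col=2), (row=6, col=1)
  Distance 4: (row=1, col=1), (row=2, col=0), (row=2, col=2), (row=3, col=3), (row=5, col=3), (row=6, col=2)
  Distance 5: (row=0, col=1), (row=1, col=0), (row=2, col=3), (row=3, col=4), (row=5, col=4), (row=6, col=3), (row=7, col=2)
  Distance 6: (row=0, col=0), (row=0, col=2), (row=1, col=3), (row=2, col=4), (row=3, col=5), (row=4, col=4), (row=5, col=5), (row=6, col=4), (row=7, col=3), (row=8, col=2)
  Distance 7: (row=0, col=3), (row=1, col=4), (row=2, col=5), (row=4, col=5), (row=5, col=6), (row=7, col=4), (row=8, col=1), (row=8, col=3), (row=9, col=2)
  Distance 8: (row=0, col=4), (row=1, col=5), (row=2, col=6), (row=4, col=6), (row=5, col=7), (row=6, col=6), (row=7, col=5), (row=8, col=0), (row=8, col=4), (row=9, col=1), (row=10, col=2)
  Distance 9: (row=0, col=5), (row=1, col=6), (row=2, col=7), (row=4, col=7), (row=5, col=8), (row=6, col=7), (row=7, col=0), (row=7, col=6), (row=8, col=5), (row=9, col=0), (row=9, col=4), (row=10, col=1), (row=10, col=3)
  Distance 10: (row=0, col=6), (row=2, col=8), (row=3, col=7), (row=4, col=8), (row=7, col=7), (row=8, col=6), (row=9, col=5), (row=10, col=0), (row=10, col=4)
  Distance 11: (row=0, col=7), (row=3, col=8), (row=7, col=8), (row=8, col=7), (row=9, col=6), (row=10, col=5)
  Distance 12: (row=0, col=8), (row=8, col=8), (row=10, col=6)
  Distance 13: (row=9, col=8), (row=10, col=7)
  Distance 14: (row=10, col=8)
Total reachable: 87 (grid has 87 open cells total)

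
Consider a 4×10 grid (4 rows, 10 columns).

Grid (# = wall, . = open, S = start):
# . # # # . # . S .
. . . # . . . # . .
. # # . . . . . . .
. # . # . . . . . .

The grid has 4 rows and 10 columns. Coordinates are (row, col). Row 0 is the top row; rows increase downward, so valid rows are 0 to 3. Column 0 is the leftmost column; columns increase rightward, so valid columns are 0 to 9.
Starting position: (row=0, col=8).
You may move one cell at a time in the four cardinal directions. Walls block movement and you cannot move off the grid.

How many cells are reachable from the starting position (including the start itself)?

BFS flood-fill from (row=0, col=8):
  Distance 0: (row=0, col=8)
  Distance 1: (row=0, col=7), (row=0, col=9), (row=1, col=8)
  Distance 2: (row=1, col=9), (row=2, col=8)
  Distance 3: (row=2, col=7), (row=2, col=9), (row=3, col=8)
  Distance 4: (row=2, col=6), (row=3, col=7), (row=3, col=9)
  Distance 5: (row=1, col=6), (row=2, col=5), (row=3, col=6)
  Distance 6: (row=1, col=5), (row=2, col=4), (row=3, col=5)
  Distance 7: (row=0, col=5), (row=1, col=4), (row=2, col=3), (row=3, col=4)
Total reachable: 22 (grid has 29 open cells total)

Answer: Reachable cells: 22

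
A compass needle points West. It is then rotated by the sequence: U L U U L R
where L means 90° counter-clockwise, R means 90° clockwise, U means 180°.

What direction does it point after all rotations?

Start: West
  U (U-turn (180°)) -> East
  L (left (90° counter-clockwise)) -> North
  U (U-turn (180°)) -> South
  U (U-turn (180°)) -> North
  L (left (90° counter-clockwise)) -> West
  R (right (90° clockwise)) -> North
Final: North

Answer: Final heading: North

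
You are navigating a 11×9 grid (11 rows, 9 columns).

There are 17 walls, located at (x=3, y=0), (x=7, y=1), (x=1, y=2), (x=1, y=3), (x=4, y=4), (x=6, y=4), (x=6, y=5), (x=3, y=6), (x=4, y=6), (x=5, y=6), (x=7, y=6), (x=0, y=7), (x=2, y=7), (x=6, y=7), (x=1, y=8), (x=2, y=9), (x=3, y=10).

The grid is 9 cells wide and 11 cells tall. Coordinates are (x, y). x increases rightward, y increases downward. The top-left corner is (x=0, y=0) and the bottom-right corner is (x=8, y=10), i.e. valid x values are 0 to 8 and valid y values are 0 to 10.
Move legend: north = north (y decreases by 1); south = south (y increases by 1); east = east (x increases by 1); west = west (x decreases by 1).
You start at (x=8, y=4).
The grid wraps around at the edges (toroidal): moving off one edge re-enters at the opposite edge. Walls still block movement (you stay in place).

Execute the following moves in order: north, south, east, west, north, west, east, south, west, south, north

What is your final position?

Start: (x=8, y=4)
  north (north): (x=8, y=4) -> (x=8, y=3)
  south (south): (x=8, y=3) -> (x=8, y=4)
  east (east): (x=8, y=4) -> (x=0, y=4)
  west (west): (x=0, y=4) -> (x=8, y=4)
  north (north): (x=8, y=4) -> (x=8, y=3)
  west (west): (x=8, y=3) -> (x=7, y=3)
  east (east): (x=7, y=3) -> (x=8, y=3)
  south (south): (x=8, y=3) -> (x=8, y=4)
  west (west): (x=8, y=4) -> (x=7, y=4)
  south (south): (x=7, y=4) -> (x=7, y=5)
  north (north): (x=7, y=5) -> (x=7, y=4)
Final: (x=7, y=4)

Answer: Final position: (x=7, y=4)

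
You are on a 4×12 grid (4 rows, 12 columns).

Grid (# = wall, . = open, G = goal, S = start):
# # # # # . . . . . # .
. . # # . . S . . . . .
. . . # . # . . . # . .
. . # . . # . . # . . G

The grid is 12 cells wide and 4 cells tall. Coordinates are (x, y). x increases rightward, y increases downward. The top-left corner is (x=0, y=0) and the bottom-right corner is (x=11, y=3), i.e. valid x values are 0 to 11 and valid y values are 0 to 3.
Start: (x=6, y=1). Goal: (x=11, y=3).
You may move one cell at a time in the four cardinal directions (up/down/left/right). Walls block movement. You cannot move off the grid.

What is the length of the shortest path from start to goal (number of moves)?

BFS from (x=6, y=1) until reaching (x=11, y=3):
  Distance 0: (x=6, y=1)
  Distance 1: (x=6, y=0), (x=5, y=1), (x=7, y=1), (x=6, y=2)
  Distance 2: (x=5, y=0), (x=7, y=0), (x=4, y=1), (x=8, y=1), (x=7, y=2), (x=6, y=3)
  Distance 3: (x=8, y=0), (x=9, y=1), (x=4, y=2), (x=8, y=2), (x=7, y=3)
  Distance 4: (x=9, y=0), (x=10, y=1), (x=4, y=3)
  Distance 5: (x=11, y=1), (x=10, y=2), (x=3, y=3)
  Distance 6: (x=11, y=0), (x=11, y=2), (x=10, y=3)
  Distance 7: (x=9, y=3), (x=11, y=3)  <- goal reached here
One shortest path (7 moves): (x=6, y=1) -> (x=7, y=1) -> (x=8, y=1) -> (x=9, y=1) -> (x=10, y=1) -> (x=11, y=1) -> (x=11, y=2) -> (x=11, y=3)

Answer: Shortest path length: 7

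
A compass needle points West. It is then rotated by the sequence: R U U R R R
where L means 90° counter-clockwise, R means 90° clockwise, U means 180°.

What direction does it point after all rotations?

Answer: Final heading: West

Derivation:
Start: West
  R (right (90° clockwise)) -> North
  U (U-turn (180°)) -> South
  U (U-turn (180°)) -> North
  R (right (90° clockwise)) -> East
  R (right (90° clockwise)) -> South
  R (right (90° clockwise)) -> West
Final: West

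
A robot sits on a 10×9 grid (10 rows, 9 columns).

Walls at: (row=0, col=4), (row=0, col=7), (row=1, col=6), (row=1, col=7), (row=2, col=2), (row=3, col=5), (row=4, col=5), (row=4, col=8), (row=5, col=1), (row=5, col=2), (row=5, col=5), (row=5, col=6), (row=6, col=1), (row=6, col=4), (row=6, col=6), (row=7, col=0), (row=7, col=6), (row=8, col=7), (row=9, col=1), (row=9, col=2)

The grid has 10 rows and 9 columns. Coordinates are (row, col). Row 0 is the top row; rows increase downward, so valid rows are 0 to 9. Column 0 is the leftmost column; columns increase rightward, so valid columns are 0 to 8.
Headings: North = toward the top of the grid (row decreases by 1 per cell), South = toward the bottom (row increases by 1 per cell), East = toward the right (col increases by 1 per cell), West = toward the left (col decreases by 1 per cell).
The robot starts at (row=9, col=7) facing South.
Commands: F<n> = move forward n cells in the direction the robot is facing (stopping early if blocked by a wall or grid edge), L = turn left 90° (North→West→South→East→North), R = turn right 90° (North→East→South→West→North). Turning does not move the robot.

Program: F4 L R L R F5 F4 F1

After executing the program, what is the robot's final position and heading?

Start: (row=9, col=7), facing South
  F4: move forward 0/4 (blocked), now at (row=9, col=7)
  L: turn left, now facing East
  R: turn right, now facing South
  L: turn left, now facing East
  R: turn right, now facing South
  F5: move forward 0/5 (blocked), now at (row=9, col=7)
  F4: move forward 0/4 (blocked), now at (row=9, col=7)
  F1: move forward 0/1 (blocked), now at (row=9, col=7)
Final: (row=9, col=7), facing South

Answer: Final position: (row=9, col=7), facing South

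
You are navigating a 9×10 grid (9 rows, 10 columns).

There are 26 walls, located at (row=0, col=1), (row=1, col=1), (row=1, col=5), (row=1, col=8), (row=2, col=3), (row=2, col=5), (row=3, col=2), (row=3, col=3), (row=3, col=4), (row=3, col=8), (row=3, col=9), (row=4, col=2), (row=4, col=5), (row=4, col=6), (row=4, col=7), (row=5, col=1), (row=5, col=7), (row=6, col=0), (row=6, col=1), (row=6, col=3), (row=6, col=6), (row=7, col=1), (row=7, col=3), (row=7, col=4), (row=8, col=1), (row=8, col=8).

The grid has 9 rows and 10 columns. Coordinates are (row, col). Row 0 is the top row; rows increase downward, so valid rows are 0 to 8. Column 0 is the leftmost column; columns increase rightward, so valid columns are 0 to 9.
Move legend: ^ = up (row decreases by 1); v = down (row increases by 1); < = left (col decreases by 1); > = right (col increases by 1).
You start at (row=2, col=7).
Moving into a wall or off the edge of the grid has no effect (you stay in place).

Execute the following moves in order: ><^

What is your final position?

Answer: Final position: (row=1, col=7)

Derivation:
Start: (row=2, col=7)
  > (right): (row=2, col=7) -> (row=2, col=8)
  < (left): (row=2, col=8) -> (row=2, col=7)
  ^ (up): (row=2, col=7) -> (row=1, col=7)
Final: (row=1, col=7)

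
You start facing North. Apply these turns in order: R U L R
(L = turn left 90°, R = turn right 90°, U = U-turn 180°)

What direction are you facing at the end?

Answer: Final heading: West

Derivation:
Start: North
  R (right (90° clockwise)) -> East
  U (U-turn (180°)) -> West
  L (left (90° counter-clockwise)) -> South
  R (right (90° clockwise)) -> West
Final: West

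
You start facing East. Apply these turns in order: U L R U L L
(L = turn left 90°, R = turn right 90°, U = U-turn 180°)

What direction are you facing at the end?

Answer: Final heading: West

Derivation:
Start: East
  U (U-turn (180°)) -> West
  L (left (90° counter-clockwise)) -> South
  R (right (90° clockwise)) -> West
  U (U-turn (180°)) -> East
  L (left (90° counter-clockwise)) -> North
  L (left (90° counter-clockwise)) -> West
Final: West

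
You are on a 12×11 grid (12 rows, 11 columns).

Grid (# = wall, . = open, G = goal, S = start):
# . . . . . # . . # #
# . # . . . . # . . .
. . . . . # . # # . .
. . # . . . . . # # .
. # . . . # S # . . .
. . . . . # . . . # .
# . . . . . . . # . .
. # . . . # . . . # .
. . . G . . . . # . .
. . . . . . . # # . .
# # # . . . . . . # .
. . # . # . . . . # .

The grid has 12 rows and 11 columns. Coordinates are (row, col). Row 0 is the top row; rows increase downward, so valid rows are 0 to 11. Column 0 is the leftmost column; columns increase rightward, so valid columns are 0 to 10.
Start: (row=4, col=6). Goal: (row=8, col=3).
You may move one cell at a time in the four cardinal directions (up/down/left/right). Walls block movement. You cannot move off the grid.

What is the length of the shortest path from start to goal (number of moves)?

BFS from (row=4, col=6) until reaching (row=8, col=3):
  Distance 0: (row=4, col=6)
  Distance 1: (row=3, col=6), (row=5, col=6)
  Distance 2: (row=2, col=6), (row=3, col=5), (row=3, col=7), (row=5, col=7), (row=6, col=6)
  Distance 3: (row=1, col=6), (row=3, col=4), (row=5, col=8), (row=6, col=5), (row=6, col=7), (row=7, col=6)
  Distance 4: (row=1, col=5), (row=2, col=4), (row=3, col=3), (row=4, col=4), (row=4, col=8), (row=6, col=4), (row=7, col=7), (row=8, col=6)
  Distance 5: (row=0, col=5), (row=1, col=4), (row=2, col=3), (row=4, col=3), (row=4, col=9), (row=5, col=4), (row=6, col=3), (row=7, col=4), (row=7, col=8), (row=8, col=5), (row=8, col=7), (row=9, col=6)
  Distance 6: (row=0, col=4), (row=1, col=3), (row=2, col=2), (row=4, col=2), (row=4, col=10), (row=5, col=3), (row=6, col=2), (row=7, col=3), (row=8, col=4), (row=9, col=5), (row=10, col=6)
  Distance 7: (row=0, col=3), (row=2, col=1), (row=3, col=10), (row=5, col=2), (row=5, col=10), (row=6, col=1), (row=7, col=2), (row=8, col=3), (row=9, col=4), (row=10, col=5), (row=10, col=7), (row=11, col=6)  <- goal reached here
One shortest path (7 moves): (row=4, col=6) -> (row=5, col=6) -> (row=6, col=6) -> (row=6, col=5) -> (row=6, col=4) -> (row=6, col=3) -> (row=7, col=3) -> (row=8, col=3)

Answer: Shortest path length: 7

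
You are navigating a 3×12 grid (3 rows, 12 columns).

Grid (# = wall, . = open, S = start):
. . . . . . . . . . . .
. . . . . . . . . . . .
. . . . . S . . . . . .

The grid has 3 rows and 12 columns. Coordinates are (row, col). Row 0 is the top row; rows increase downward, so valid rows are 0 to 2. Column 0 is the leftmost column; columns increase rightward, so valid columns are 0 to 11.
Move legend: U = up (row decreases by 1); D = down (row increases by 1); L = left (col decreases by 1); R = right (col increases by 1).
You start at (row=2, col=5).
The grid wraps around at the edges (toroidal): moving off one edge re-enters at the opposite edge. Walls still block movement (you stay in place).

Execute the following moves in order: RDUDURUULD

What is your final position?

Start: (row=2, col=5)
  R (right): (row=2, col=5) -> (row=2, col=6)
  D (down): (row=2, col=6) -> (row=0, col=6)
  U (up): (row=0, col=6) -> (row=2, col=6)
  D (down): (row=2, col=6) -> (row=0, col=6)
  U (up): (row=0, col=6) -> (row=2, col=6)
  R (right): (row=2, col=6) -> (row=2, col=7)
  U (up): (row=2, col=7) -> (row=1, col=7)
  U (up): (row=1, col=7) -> (row=0, col=7)
  L (left): (row=0, col=7) -> (row=0, col=6)
  D (down): (row=0, col=6) -> (row=1, col=6)
Final: (row=1, col=6)

Answer: Final position: (row=1, col=6)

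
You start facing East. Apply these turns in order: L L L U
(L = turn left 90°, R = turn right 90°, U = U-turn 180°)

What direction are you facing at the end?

Answer: Final heading: North

Derivation:
Start: East
  L (left (90° counter-clockwise)) -> North
  L (left (90° counter-clockwise)) -> West
  L (left (90° counter-clockwise)) -> South
  U (U-turn (180°)) -> North
Final: North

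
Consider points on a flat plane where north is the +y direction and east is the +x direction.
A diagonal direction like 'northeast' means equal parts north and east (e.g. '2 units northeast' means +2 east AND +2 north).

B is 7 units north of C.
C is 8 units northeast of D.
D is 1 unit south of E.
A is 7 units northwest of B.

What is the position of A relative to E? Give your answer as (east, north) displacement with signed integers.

Answer: A is at (east=1, north=21) relative to E.

Derivation:
Place E at the origin (east=0, north=0).
  D is 1 unit south of E: delta (east=+0, north=-1); D at (east=0, north=-1).
  C is 8 units northeast of D: delta (east=+8, north=+8); C at (east=8, north=7).
  B is 7 units north of C: delta (east=+0, north=+7); B at (east=8, north=14).
  A is 7 units northwest of B: delta (east=-7, north=+7); A at (east=1, north=21).
Therefore A relative to E: (east=1, north=21).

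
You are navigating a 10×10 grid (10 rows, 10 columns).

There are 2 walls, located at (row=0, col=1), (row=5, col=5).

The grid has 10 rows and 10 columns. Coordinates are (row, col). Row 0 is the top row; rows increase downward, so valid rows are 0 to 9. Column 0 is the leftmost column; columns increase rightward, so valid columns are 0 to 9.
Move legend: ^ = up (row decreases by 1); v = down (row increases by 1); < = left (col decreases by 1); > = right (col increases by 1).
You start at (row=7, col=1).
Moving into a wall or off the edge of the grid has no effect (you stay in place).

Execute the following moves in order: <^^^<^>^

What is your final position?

Start: (row=7, col=1)
  < (left): (row=7, col=1) -> (row=7, col=0)
  ^ (up): (row=7, col=0) -> (row=6, col=0)
  ^ (up): (row=6, col=0) -> (row=5, col=0)
  ^ (up): (row=5, col=0) -> (row=4, col=0)
  < (left): blocked, stay at (row=4, col=0)
  ^ (up): (row=4, col=0) -> (row=3, col=0)
  > (right): (row=3, col=0) -> (row=3, col=1)
  ^ (up): (row=3, col=1) -> (row=2, col=1)
Final: (row=2, col=1)

Answer: Final position: (row=2, col=1)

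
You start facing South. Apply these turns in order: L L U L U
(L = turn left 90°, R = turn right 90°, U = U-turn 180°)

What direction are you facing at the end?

Start: South
  L (left (90° counter-clockwise)) -> East
  L (left (90° counter-clockwise)) -> North
  U (U-turn (180°)) -> South
  L (left (90° counter-clockwise)) -> East
  U (U-turn (180°)) -> West
Final: West

Answer: Final heading: West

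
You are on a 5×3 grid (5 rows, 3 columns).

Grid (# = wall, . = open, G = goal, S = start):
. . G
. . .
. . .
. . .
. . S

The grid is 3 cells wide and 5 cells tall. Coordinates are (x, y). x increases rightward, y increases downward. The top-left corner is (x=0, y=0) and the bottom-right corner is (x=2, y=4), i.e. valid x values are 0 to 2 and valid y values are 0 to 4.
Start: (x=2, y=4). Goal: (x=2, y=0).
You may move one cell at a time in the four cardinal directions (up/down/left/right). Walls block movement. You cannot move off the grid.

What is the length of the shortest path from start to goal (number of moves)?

BFS from (x=2, y=4) until reaching (x=2, y=0):
  Distance 0: (x=2, y=4)
  Distance 1: (x=2, y=3), (x=1, y=4)
  Distance 2: (x=2, y=2), (x=1, y=3), (x=0, y=4)
  Distance 3: (x=2, y=1), (x=1, y=2), (x=0, y=3)
  Distance 4: (x=2, y=0), (x=1, y=1), (x=0, y=2)  <- goal reached here
One shortest path (4 moves): (x=2, y=4) -> (x=2, y=3) -> (x=2, y=2) -> (x=2, y=1) -> (x=2, y=0)

Answer: Shortest path length: 4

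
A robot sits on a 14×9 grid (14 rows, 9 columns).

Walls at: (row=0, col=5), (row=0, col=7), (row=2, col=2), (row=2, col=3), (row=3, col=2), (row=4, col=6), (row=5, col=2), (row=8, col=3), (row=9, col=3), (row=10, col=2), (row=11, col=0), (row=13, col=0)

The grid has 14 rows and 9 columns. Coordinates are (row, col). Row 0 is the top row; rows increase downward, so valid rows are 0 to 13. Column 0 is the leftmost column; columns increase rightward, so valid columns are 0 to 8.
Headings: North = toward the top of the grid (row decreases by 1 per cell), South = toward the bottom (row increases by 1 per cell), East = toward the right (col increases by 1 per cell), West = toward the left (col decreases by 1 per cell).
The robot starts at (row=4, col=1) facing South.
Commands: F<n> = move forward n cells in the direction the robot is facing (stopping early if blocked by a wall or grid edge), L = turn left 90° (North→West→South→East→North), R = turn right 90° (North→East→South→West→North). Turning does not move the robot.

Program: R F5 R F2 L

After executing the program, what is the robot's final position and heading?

Answer: Final position: (row=2, col=0), facing West

Derivation:
Start: (row=4, col=1), facing South
  R: turn right, now facing West
  F5: move forward 1/5 (blocked), now at (row=4, col=0)
  R: turn right, now facing North
  F2: move forward 2, now at (row=2, col=0)
  L: turn left, now facing West
Final: (row=2, col=0), facing West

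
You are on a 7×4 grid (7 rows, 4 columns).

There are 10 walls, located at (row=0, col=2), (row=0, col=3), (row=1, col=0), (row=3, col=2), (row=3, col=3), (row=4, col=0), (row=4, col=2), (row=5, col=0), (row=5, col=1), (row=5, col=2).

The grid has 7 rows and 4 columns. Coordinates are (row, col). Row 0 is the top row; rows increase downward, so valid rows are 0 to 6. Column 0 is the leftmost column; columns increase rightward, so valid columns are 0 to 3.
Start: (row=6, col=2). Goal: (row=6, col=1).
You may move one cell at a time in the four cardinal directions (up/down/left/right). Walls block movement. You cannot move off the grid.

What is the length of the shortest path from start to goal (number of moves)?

BFS from (row=6, col=2) until reaching (row=6, col=1):
  Distance 0: (row=6, col=2)
  Distance 1: (row=6, col=1), (row=6, col=3)  <- goal reached here
One shortest path (1 moves): (row=6, col=2) -> (row=6, col=1)

Answer: Shortest path length: 1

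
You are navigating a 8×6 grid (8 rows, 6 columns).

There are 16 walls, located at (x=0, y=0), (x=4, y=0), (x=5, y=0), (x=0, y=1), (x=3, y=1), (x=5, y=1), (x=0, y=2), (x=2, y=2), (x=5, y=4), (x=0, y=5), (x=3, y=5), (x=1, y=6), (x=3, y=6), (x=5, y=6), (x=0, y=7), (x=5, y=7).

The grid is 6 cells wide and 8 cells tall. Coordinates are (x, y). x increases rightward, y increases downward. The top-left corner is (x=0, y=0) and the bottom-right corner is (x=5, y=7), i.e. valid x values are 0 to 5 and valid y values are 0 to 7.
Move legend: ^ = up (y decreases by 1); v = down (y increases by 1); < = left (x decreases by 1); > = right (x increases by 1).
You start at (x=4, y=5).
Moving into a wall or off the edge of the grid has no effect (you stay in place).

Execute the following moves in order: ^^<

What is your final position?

Answer: Final position: (x=3, y=3)

Derivation:
Start: (x=4, y=5)
  ^ (up): (x=4, y=5) -> (x=4, y=4)
  ^ (up): (x=4, y=4) -> (x=4, y=3)
  < (left): (x=4, y=3) -> (x=3, y=3)
Final: (x=3, y=3)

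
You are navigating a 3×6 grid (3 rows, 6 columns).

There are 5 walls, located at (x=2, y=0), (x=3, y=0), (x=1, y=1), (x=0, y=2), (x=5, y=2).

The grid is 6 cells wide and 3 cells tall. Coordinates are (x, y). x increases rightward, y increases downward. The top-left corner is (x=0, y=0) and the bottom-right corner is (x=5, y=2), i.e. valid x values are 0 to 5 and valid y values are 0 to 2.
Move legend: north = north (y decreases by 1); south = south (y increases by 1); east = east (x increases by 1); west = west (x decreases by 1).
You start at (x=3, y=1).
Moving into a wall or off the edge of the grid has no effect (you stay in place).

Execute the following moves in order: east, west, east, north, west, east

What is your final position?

Answer: Final position: (x=5, y=0)

Derivation:
Start: (x=3, y=1)
  east (east): (x=3, y=1) -> (x=4, y=1)
  west (west): (x=4, y=1) -> (x=3, y=1)
  east (east): (x=3, y=1) -> (x=4, y=1)
  north (north): (x=4, y=1) -> (x=4, y=0)
  west (west): blocked, stay at (x=4, y=0)
  east (east): (x=4, y=0) -> (x=5, y=0)
Final: (x=5, y=0)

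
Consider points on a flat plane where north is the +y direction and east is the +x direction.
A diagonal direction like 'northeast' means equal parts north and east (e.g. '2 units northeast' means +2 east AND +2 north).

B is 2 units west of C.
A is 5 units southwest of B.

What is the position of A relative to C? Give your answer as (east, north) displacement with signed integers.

Answer: A is at (east=-7, north=-5) relative to C.

Derivation:
Place C at the origin (east=0, north=0).
  B is 2 units west of C: delta (east=-2, north=+0); B at (east=-2, north=0).
  A is 5 units southwest of B: delta (east=-5, north=-5); A at (east=-7, north=-5).
Therefore A relative to C: (east=-7, north=-5).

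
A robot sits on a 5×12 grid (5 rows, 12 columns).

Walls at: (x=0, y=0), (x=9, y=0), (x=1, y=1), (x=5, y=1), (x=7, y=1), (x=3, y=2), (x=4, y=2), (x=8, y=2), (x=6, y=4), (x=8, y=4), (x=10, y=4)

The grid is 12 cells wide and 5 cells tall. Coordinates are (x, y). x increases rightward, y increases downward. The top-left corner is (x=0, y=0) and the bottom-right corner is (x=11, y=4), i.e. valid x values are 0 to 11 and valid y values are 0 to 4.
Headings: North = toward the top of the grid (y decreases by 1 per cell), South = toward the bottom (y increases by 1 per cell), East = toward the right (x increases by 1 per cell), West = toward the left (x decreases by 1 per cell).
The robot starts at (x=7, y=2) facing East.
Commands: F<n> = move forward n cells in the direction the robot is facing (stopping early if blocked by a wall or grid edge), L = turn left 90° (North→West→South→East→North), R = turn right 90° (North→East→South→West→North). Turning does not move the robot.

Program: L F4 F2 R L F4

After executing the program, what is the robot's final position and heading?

Answer: Final position: (x=7, y=2), facing North

Derivation:
Start: (x=7, y=2), facing East
  L: turn left, now facing North
  F4: move forward 0/4 (blocked), now at (x=7, y=2)
  F2: move forward 0/2 (blocked), now at (x=7, y=2)
  R: turn right, now facing East
  L: turn left, now facing North
  F4: move forward 0/4 (blocked), now at (x=7, y=2)
Final: (x=7, y=2), facing North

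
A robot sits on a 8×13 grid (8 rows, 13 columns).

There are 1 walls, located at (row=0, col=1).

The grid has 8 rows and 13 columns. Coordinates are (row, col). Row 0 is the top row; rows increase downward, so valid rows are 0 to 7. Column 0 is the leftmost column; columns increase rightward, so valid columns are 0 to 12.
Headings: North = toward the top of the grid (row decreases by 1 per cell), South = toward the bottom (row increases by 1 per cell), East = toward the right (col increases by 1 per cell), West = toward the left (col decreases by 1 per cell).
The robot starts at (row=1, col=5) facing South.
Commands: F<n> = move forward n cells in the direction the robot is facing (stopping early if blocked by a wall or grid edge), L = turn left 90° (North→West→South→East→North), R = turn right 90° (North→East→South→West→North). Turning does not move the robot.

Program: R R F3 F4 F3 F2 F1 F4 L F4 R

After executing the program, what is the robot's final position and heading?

Answer: Final position: (row=0, col=2), facing North

Derivation:
Start: (row=1, col=5), facing South
  R: turn right, now facing West
  R: turn right, now facing North
  F3: move forward 1/3 (blocked), now at (row=0, col=5)
  F4: move forward 0/4 (blocked), now at (row=0, col=5)
  F3: move forward 0/3 (blocked), now at (row=0, col=5)
  F2: move forward 0/2 (blocked), now at (row=0, col=5)
  F1: move forward 0/1 (blocked), now at (row=0, col=5)
  F4: move forward 0/4 (blocked), now at (row=0, col=5)
  L: turn left, now facing West
  F4: move forward 3/4 (blocked), now at (row=0, col=2)
  R: turn right, now facing North
Final: (row=0, col=2), facing North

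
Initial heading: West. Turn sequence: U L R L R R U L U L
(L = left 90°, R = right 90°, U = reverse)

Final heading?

Answer: Final heading: North

Derivation:
Start: West
  U (U-turn (180°)) -> East
  L (left (90° counter-clockwise)) -> North
  R (right (90° clockwise)) -> East
  L (left (90° counter-clockwise)) -> North
  R (right (90° clockwise)) -> East
  R (right (90° clockwise)) -> South
  U (U-turn (180°)) -> North
  L (left (90° counter-clockwise)) -> West
  U (U-turn (180°)) -> East
  L (left (90° counter-clockwise)) -> North
Final: North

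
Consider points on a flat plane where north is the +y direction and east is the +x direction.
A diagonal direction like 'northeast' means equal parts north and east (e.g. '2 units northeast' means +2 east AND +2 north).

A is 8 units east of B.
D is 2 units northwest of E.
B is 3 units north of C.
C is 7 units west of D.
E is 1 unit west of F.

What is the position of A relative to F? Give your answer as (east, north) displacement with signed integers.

Answer: A is at (east=-2, north=5) relative to F.

Derivation:
Place F at the origin (east=0, north=0).
  E is 1 unit west of F: delta (east=-1, north=+0); E at (east=-1, north=0).
  D is 2 units northwest of E: delta (east=-2, north=+2); D at (east=-3, north=2).
  C is 7 units west of D: delta (east=-7, north=+0); C at (east=-10, north=2).
  B is 3 units north of C: delta (east=+0, north=+3); B at (east=-10, north=5).
  A is 8 units east of B: delta (east=+8, north=+0); A at (east=-2, north=5).
Therefore A relative to F: (east=-2, north=5).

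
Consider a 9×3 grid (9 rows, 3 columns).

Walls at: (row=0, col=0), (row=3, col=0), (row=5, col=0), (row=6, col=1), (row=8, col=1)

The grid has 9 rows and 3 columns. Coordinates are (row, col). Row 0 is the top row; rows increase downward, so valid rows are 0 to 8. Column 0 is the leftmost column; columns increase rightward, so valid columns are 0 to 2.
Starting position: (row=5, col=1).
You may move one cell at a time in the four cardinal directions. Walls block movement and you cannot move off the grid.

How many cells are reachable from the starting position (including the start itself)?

BFS flood-fill from (row=5, col=1):
  Distance 0: (row=5, col=1)
  Distance 1: (row=4, col=1), (row=5, col=2)
  Distance 2: (row=3, col=1), (row=4, col=0), (row=4, col=2), (row=6, col=2)
  Distance 3: (row=2, col=1), (row=3, col=2), (row=7, col=2)
  Distance 4: (row=1, col=1), (row=2, col=0), (row=2, col=2), (row=7, col=1), (row=8, col=2)
  Distance 5: (row=0, col=1), (row=1, col=0), (row=1, col=2), (row=7, col=0)
  Distance 6: (row=0, col=2), (row=6, col=0), (row=8, col=0)
Total reachable: 22 (grid has 22 open cells total)

Answer: Reachable cells: 22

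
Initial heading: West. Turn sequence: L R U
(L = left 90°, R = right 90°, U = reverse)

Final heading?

Start: West
  L (left (90° counter-clockwise)) -> South
  R (right (90° clockwise)) -> West
  U (U-turn (180°)) -> East
Final: East

Answer: Final heading: East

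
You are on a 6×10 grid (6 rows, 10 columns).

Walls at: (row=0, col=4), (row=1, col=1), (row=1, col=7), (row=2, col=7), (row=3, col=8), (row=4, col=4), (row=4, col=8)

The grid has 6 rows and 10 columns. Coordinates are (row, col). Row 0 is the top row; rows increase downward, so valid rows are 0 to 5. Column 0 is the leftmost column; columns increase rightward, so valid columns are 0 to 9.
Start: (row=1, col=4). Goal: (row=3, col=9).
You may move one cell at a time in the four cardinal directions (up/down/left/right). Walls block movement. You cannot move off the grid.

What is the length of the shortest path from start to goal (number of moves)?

Answer: Shortest path length: 9

Derivation:
BFS from (row=1, col=4) until reaching (row=3, col=9):
  Distance 0: (row=1, col=4)
  Distance 1: (row=1, col=3), (row=1, col=5), (row=2, col=4)
  Distance 2: (row=0, col=3), (row=0, col=5), (row=1, col=2), (row=1, col=6), (row=2, col=3), (row=2, col=5), (row=3, col=4)
  Distance 3: (row=0, col=2), (row=0, col=6), (row=2, col=2), (row=2, col=6), (row=3, col=3), (row=3, col=5)
  Distance 4: (row=0, col=1), (row=0, col=7), (row=2, col=1), (row=3, col=2), (row=3, col=6), (row=4, col=3), (row=4, col=5)
  Distance 5: (row=0, col=0), (row=0, col=8), (row=2, col=0), (row=3, col=1), (row=3, col=7), (row=4, col=2), (row=4, col=6), (row=5, col=3), (row=5, col=5)
  Distance 6: (row=0, col=9), (row=1, col=0), (row=1, col=8), (row=3, col=0), (row=4, col=1), (row=4, col=7), (row=5, col=2), (row=5, col=4), (row=5, col=6)
  Distance 7: (row=1, col=9), (row=2, col=8), (row=4, col=0), (row=5, col=1), (row=5, col=7)
  Distance 8: (row=2, col=9), (row=5, col=0), (row=5, col=8)
  Distance 9: (row=3, col=9), (row=5, col=9)  <- goal reached here
One shortest path (9 moves): (row=1, col=4) -> (row=1, col=5) -> (row=1, col=6) -> (row=0, col=6) -> (row=0, col=7) -> (row=0, col=8) -> (row=0, col=9) -> (row=1, col=9) -> (row=2, col=9) -> (row=3, col=9)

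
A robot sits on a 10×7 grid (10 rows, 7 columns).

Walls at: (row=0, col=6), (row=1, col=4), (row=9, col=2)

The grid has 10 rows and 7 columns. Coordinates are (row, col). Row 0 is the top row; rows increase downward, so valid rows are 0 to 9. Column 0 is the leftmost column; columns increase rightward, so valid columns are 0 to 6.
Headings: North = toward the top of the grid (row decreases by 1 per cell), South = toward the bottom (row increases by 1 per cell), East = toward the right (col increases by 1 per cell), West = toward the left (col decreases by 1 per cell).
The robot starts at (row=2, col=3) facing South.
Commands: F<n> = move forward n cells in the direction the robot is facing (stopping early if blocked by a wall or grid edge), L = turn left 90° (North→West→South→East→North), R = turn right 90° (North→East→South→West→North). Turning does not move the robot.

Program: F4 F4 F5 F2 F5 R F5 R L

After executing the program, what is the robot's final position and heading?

Start: (row=2, col=3), facing South
  F4: move forward 4, now at (row=6, col=3)
  F4: move forward 3/4 (blocked), now at (row=9, col=3)
  F5: move forward 0/5 (blocked), now at (row=9, col=3)
  F2: move forward 0/2 (blocked), now at (row=9, col=3)
  F5: move forward 0/5 (blocked), now at (row=9, col=3)
  R: turn right, now facing West
  F5: move forward 0/5 (blocked), now at (row=9, col=3)
  R: turn right, now facing North
  L: turn left, now facing West
Final: (row=9, col=3), facing West

Answer: Final position: (row=9, col=3), facing West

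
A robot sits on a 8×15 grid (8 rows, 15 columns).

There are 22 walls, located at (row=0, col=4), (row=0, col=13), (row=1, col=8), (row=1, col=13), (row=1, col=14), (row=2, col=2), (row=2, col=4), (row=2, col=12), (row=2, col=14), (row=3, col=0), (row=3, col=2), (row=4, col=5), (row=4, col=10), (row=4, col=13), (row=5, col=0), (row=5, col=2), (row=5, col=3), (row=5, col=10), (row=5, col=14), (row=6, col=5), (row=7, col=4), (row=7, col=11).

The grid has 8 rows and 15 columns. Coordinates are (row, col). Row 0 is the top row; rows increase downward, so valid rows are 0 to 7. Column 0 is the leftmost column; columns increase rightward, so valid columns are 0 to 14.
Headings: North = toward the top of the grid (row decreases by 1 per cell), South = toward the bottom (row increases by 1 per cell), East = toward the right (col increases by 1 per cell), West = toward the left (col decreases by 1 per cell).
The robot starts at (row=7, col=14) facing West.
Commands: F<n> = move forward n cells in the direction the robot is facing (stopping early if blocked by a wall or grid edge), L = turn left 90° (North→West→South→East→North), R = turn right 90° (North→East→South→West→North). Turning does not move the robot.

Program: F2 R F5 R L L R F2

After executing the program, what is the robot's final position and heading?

Answer: Final position: (row=3, col=12), facing North

Derivation:
Start: (row=7, col=14), facing West
  F2: move forward 2, now at (row=7, col=12)
  R: turn right, now facing North
  F5: move forward 4/5 (blocked), now at (row=3, col=12)
  R: turn right, now facing East
  L: turn left, now facing North
  L: turn left, now facing West
  R: turn right, now facing North
  F2: move forward 0/2 (blocked), now at (row=3, col=12)
Final: (row=3, col=12), facing North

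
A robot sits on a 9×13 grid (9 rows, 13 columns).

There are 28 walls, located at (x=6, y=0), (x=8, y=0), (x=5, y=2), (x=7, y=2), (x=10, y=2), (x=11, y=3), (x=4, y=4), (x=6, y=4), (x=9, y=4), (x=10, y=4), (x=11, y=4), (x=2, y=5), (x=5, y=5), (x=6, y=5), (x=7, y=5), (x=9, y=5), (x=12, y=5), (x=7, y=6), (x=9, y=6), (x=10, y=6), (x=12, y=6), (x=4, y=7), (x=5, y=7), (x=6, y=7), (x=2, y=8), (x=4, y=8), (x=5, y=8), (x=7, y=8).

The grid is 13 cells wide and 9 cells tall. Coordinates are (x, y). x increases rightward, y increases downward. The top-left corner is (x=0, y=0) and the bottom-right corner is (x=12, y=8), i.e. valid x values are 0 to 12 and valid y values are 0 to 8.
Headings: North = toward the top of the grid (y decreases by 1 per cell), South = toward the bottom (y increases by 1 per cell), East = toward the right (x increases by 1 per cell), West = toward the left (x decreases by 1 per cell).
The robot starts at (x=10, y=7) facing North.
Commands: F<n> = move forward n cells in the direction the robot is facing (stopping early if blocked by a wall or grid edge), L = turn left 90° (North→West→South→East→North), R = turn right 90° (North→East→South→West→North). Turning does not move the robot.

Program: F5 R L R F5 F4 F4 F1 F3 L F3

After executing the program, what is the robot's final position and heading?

Answer: Final position: (x=12, y=7), facing North

Derivation:
Start: (x=10, y=7), facing North
  F5: move forward 0/5 (blocked), now at (x=10, y=7)
  R: turn right, now facing East
  L: turn left, now facing North
  R: turn right, now facing East
  F5: move forward 2/5 (blocked), now at (x=12, y=7)
  F4: move forward 0/4 (blocked), now at (x=12, y=7)
  F4: move forward 0/4 (blocked), now at (x=12, y=7)
  F1: move forward 0/1 (blocked), now at (x=12, y=7)
  F3: move forward 0/3 (blocked), now at (x=12, y=7)
  L: turn left, now facing North
  F3: move forward 0/3 (blocked), now at (x=12, y=7)
Final: (x=12, y=7), facing North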